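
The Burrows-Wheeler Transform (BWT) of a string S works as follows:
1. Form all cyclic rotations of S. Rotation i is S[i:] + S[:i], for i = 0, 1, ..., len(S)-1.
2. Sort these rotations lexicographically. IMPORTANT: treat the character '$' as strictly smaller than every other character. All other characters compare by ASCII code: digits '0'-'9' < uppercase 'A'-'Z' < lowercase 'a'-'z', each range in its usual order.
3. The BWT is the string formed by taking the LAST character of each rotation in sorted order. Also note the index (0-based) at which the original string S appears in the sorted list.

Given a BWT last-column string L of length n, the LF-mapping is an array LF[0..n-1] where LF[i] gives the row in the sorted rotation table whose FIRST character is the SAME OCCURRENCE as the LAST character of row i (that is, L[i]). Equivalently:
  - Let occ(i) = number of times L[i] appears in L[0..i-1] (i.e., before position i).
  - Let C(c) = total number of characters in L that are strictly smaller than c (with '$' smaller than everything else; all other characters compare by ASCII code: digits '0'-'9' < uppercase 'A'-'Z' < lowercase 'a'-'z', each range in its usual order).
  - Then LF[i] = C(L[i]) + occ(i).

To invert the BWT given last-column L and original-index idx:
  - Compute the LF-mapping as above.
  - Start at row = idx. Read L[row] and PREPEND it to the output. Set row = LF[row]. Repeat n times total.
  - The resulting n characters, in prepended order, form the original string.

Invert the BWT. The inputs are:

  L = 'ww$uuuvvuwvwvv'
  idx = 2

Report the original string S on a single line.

LF mapping: 10 11 0 1 2 3 5 6 4 12 7 13 8 9
Walk LF starting at row 2, prepending L[row]:
  step 1: row=2, L[2]='$', prepend. Next row=LF[2]=0
  step 2: row=0, L[0]='w', prepend. Next row=LF[0]=10
  step 3: row=10, L[10]='v', prepend. Next row=LF[10]=7
  step 4: row=7, L[7]='v', prepend. Next row=LF[7]=6
  step 5: row=6, L[6]='v', prepend. Next row=LF[6]=5
  step 6: row=5, L[5]='u', prepend. Next row=LF[5]=3
  step 7: row=3, L[3]='u', prepend. Next row=LF[3]=1
  step 8: row=1, L[1]='w', prepend. Next row=LF[1]=11
  step 9: row=11, L[11]='w', prepend. Next row=LF[11]=13
  step 10: row=13, L[13]='v', prepend. Next row=LF[13]=9
  step 11: row=9, L[9]='w', prepend. Next row=LF[9]=12
  step 12: row=12, L[12]='v', prepend. Next row=LF[12]=8
  step 13: row=8, L[8]='u', prepend. Next row=LF[8]=4
  step 14: row=4, L[4]='u', prepend. Next row=LF[4]=2
Reversed output: uuvwvwwuuvvvw$

Answer: uuvwvwwuuvvvw$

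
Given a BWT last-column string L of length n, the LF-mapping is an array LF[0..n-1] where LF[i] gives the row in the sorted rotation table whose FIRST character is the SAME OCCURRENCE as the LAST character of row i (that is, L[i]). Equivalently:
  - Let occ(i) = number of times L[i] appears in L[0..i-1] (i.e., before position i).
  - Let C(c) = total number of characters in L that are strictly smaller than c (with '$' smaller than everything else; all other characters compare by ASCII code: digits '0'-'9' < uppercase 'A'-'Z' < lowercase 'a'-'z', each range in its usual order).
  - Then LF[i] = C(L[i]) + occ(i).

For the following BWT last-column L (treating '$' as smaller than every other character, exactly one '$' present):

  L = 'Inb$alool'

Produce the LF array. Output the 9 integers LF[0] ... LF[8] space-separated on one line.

Answer: 1 6 3 0 2 4 7 8 5

Derivation:
Char counts: '$':1, 'I':1, 'a':1, 'b':1, 'l':2, 'n':1, 'o':2
C (first-col start): C('$')=0, C('I')=1, C('a')=2, C('b')=3, C('l')=4, C('n')=6, C('o')=7
L[0]='I': occ=0, LF[0]=C('I')+0=1+0=1
L[1]='n': occ=0, LF[1]=C('n')+0=6+0=6
L[2]='b': occ=0, LF[2]=C('b')+0=3+0=3
L[3]='$': occ=0, LF[3]=C('$')+0=0+0=0
L[4]='a': occ=0, LF[4]=C('a')+0=2+0=2
L[5]='l': occ=0, LF[5]=C('l')+0=4+0=4
L[6]='o': occ=0, LF[6]=C('o')+0=7+0=7
L[7]='o': occ=1, LF[7]=C('o')+1=7+1=8
L[8]='l': occ=1, LF[8]=C('l')+1=4+1=5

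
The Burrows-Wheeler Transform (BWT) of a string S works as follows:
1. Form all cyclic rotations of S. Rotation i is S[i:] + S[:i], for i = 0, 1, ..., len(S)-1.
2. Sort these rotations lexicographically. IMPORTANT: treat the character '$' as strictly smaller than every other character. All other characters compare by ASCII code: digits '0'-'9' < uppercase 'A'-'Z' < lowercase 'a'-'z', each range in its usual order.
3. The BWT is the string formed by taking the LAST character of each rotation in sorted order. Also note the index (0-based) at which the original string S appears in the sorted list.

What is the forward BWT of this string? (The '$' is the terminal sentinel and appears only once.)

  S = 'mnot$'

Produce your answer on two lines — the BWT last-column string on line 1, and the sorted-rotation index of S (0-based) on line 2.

Answer: t$mno
1

Derivation:
All 5 rotations (rotation i = S[i:]+S[:i]):
  rot[0] = mnot$
  rot[1] = not$m
  rot[2] = ot$mn
  rot[3] = t$mno
  rot[4] = $mnot
Sorted (with $ < everything):
  sorted[0] = $mnot  (last char: 't')
  sorted[1] = mnot$  (last char: '$')
  sorted[2] = not$m  (last char: 'm')
  sorted[3] = ot$mn  (last char: 'n')
  sorted[4] = t$mno  (last char: 'o')
Last column: t$mno
Original string S is at sorted index 1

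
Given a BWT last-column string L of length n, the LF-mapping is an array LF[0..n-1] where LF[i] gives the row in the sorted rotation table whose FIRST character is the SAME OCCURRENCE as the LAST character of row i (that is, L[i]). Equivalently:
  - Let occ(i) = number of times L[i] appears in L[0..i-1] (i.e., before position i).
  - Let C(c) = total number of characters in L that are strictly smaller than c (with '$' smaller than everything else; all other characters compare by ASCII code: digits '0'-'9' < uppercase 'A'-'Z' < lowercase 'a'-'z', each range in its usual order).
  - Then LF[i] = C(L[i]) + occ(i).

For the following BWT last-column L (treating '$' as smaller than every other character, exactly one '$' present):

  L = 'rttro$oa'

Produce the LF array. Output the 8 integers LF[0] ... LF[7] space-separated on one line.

Answer: 4 6 7 5 2 0 3 1

Derivation:
Char counts: '$':1, 'a':1, 'o':2, 'r':2, 't':2
C (first-col start): C('$')=0, C('a')=1, C('o')=2, C('r')=4, C('t')=6
L[0]='r': occ=0, LF[0]=C('r')+0=4+0=4
L[1]='t': occ=0, LF[1]=C('t')+0=6+0=6
L[2]='t': occ=1, LF[2]=C('t')+1=6+1=7
L[3]='r': occ=1, LF[3]=C('r')+1=4+1=5
L[4]='o': occ=0, LF[4]=C('o')+0=2+0=2
L[5]='$': occ=0, LF[5]=C('$')+0=0+0=0
L[6]='o': occ=1, LF[6]=C('o')+1=2+1=3
L[7]='a': occ=0, LF[7]=C('a')+0=1+0=1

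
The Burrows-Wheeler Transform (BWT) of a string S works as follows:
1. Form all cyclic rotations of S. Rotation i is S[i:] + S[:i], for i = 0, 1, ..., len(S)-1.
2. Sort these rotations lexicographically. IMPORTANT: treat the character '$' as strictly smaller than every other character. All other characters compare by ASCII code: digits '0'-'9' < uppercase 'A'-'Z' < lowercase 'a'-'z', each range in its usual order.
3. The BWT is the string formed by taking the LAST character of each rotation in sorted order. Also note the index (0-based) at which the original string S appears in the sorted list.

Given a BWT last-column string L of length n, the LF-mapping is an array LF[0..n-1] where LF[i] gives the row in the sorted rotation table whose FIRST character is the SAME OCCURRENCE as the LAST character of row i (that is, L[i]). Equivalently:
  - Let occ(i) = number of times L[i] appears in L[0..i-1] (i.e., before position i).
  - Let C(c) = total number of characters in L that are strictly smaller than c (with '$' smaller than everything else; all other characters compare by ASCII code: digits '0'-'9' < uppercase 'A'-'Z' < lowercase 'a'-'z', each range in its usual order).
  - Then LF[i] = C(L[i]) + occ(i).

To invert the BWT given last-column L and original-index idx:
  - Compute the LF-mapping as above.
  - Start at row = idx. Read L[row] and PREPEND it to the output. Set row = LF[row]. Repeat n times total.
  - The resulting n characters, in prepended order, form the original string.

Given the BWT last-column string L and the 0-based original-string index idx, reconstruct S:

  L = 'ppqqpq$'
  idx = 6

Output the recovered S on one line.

Answer: qqpqpp$

Derivation:
LF mapping: 1 2 4 5 3 6 0
Walk LF starting at row 6, prepending L[row]:
  step 1: row=6, L[6]='$', prepend. Next row=LF[6]=0
  step 2: row=0, L[0]='p', prepend. Next row=LF[0]=1
  step 3: row=1, L[1]='p', prepend. Next row=LF[1]=2
  step 4: row=2, L[2]='q', prepend. Next row=LF[2]=4
  step 5: row=4, L[4]='p', prepend. Next row=LF[4]=3
  step 6: row=3, L[3]='q', prepend. Next row=LF[3]=5
  step 7: row=5, L[5]='q', prepend. Next row=LF[5]=6
Reversed output: qqpqpp$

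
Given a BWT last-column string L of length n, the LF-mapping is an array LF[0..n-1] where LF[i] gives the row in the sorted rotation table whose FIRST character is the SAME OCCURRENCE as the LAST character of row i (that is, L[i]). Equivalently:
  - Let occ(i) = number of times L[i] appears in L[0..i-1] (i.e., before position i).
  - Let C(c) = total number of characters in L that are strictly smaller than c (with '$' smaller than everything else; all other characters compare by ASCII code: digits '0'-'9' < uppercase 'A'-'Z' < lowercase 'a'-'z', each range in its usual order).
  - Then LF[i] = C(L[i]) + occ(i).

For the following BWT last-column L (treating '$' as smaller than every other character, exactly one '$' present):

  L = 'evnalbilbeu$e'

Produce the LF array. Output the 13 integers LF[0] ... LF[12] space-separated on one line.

Answer: 4 12 10 1 8 2 7 9 3 5 11 0 6

Derivation:
Char counts: '$':1, 'a':1, 'b':2, 'e':3, 'i':1, 'l':2, 'n':1, 'u':1, 'v':1
C (first-col start): C('$')=0, C('a')=1, C('b')=2, C('e')=4, C('i')=7, C('l')=8, C('n')=10, C('u')=11, C('v')=12
L[0]='e': occ=0, LF[0]=C('e')+0=4+0=4
L[1]='v': occ=0, LF[1]=C('v')+0=12+0=12
L[2]='n': occ=0, LF[2]=C('n')+0=10+0=10
L[3]='a': occ=0, LF[3]=C('a')+0=1+0=1
L[4]='l': occ=0, LF[4]=C('l')+0=8+0=8
L[5]='b': occ=0, LF[5]=C('b')+0=2+0=2
L[6]='i': occ=0, LF[6]=C('i')+0=7+0=7
L[7]='l': occ=1, LF[7]=C('l')+1=8+1=9
L[8]='b': occ=1, LF[8]=C('b')+1=2+1=3
L[9]='e': occ=1, LF[9]=C('e')+1=4+1=5
L[10]='u': occ=0, LF[10]=C('u')+0=11+0=11
L[11]='$': occ=0, LF[11]=C('$')+0=0+0=0
L[12]='e': occ=2, LF[12]=C('e')+2=4+2=6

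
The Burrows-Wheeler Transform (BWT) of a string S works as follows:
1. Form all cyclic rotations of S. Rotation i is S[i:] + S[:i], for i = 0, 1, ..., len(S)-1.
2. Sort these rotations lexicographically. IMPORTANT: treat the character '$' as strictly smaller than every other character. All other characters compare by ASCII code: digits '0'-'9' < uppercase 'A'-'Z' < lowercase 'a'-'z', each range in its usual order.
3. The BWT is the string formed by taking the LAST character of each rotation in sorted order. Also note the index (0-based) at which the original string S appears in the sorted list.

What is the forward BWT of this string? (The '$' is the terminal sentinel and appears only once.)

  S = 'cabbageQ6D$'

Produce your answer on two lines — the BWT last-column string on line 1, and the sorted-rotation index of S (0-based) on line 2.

All 11 rotations (rotation i = S[i:]+S[:i]):
  rot[0] = cabbageQ6D$
  rot[1] = abbageQ6D$c
  rot[2] = bbageQ6D$ca
  rot[3] = bageQ6D$cab
  rot[4] = ageQ6D$cabb
  rot[5] = geQ6D$cabba
  rot[6] = eQ6D$cabbag
  rot[7] = Q6D$cabbage
  rot[8] = 6D$cabbageQ
  rot[9] = D$cabbageQ6
  rot[10] = $cabbageQ6D
Sorted (with $ < everything):
  sorted[0] = $cabbageQ6D  (last char: 'D')
  sorted[1] = 6D$cabbageQ  (last char: 'Q')
  sorted[2] = D$cabbageQ6  (last char: '6')
  sorted[3] = Q6D$cabbage  (last char: 'e')
  sorted[4] = abbageQ6D$c  (last char: 'c')
  sorted[5] = ageQ6D$cabb  (last char: 'b')
  sorted[6] = bageQ6D$cab  (last char: 'b')
  sorted[7] = bbageQ6D$ca  (last char: 'a')
  sorted[8] = cabbageQ6D$  (last char: '$')
  sorted[9] = eQ6D$cabbag  (last char: 'g')
  sorted[10] = geQ6D$cabba  (last char: 'a')
Last column: DQ6ecbba$ga
Original string S is at sorted index 8

Answer: DQ6ecbba$ga
8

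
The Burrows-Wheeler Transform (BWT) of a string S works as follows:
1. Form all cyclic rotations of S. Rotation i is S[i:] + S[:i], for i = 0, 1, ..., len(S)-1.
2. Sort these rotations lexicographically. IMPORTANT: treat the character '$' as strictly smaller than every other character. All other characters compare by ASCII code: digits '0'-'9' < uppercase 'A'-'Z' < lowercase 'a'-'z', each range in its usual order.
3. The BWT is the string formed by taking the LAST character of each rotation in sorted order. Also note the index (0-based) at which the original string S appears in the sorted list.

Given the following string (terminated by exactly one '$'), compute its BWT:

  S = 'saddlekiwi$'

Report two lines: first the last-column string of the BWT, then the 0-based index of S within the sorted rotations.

Answer: isadlwked$i
9

Derivation:
All 11 rotations (rotation i = S[i:]+S[:i]):
  rot[0] = saddlekiwi$
  rot[1] = addlekiwi$s
  rot[2] = ddlekiwi$sa
  rot[3] = dlekiwi$sad
  rot[4] = lekiwi$sadd
  rot[5] = ekiwi$saddl
  rot[6] = kiwi$saddle
  rot[7] = iwi$saddlek
  rot[8] = wi$saddleki
  rot[9] = i$saddlekiw
  rot[10] = $saddlekiwi
Sorted (with $ < everything):
  sorted[0] = $saddlekiwi  (last char: 'i')
  sorted[1] = addlekiwi$s  (last char: 's')
  sorted[2] = ddlekiwi$sa  (last char: 'a')
  sorted[3] = dlekiwi$sad  (last char: 'd')
  sorted[4] = ekiwi$saddl  (last char: 'l')
  sorted[5] = i$saddlekiw  (last char: 'w')
  sorted[6] = iwi$saddlek  (last char: 'k')
  sorted[7] = kiwi$saddle  (last char: 'e')
  sorted[8] = lekiwi$sadd  (last char: 'd')
  sorted[9] = saddlekiwi$  (last char: '$')
  sorted[10] = wi$saddleki  (last char: 'i')
Last column: isadlwked$i
Original string S is at sorted index 9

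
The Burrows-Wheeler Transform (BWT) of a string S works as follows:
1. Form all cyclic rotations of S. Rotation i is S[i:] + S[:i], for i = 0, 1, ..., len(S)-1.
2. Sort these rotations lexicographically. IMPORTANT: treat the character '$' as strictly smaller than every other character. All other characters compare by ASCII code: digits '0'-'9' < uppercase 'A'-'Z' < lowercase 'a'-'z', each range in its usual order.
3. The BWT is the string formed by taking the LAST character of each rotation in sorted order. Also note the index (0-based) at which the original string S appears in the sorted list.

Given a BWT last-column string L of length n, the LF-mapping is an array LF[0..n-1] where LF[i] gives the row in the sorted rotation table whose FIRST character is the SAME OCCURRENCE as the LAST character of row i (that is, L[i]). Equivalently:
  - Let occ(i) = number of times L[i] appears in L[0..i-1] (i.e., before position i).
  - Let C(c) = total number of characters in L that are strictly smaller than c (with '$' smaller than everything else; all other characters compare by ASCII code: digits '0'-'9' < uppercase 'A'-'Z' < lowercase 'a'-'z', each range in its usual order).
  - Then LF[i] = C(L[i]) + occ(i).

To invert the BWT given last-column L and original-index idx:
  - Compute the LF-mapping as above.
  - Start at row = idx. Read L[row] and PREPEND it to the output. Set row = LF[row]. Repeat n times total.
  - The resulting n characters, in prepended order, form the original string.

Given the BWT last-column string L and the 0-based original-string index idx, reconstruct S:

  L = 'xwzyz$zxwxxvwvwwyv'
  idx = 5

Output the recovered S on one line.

Answer: wwzvyvzwxxwyzwvxx$

Derivation:
LF mapping: 9 4 15 13 16 0 17 10 5 11 12 1 6 2 7 8 14 3
Walk LF starting at row 5, prepending L[row]:
  step 1: row=5, L[5]='$', prepend. Next row=LF[5]=0
  step 2: row=0, L[0]='x', prepend. Next row=LF[0]=9
  step 3: row=9, L[9]='x', prepend. Next row=LF[9]=11
  step 4: row=11, L[11]='v', prepend. Next row=LF[11]=1
  step 5: row=1, L[1]='w', prepend. Next row=LF[1]=4
  step 6: row=4, L[4]='z', prepend. Next row=LF[4]=16
  step 7: row=16, L[16]='y', prepend. Next row=LF[16]=14
  step 8: row=14, L[14]='w', prepend. Next row=LF[14]=7
  step 9: row=7, L[7]='x', prepend. Next row=LF[7]=10
  step 10: row=10, L[10]='x', prepend. Next row=LF[10]=12
  step 11: row=12, L[12]='w', prepend. Next row=LF[12]=6
  step 12: row=6, L[6]='z', prepend. Next row=LF[6]=17
  step 13: row=17, L[17]='v', prepend. Next row=LF[17]=3
  step 14: row=3, L[3]='y', prepend. Next row=LF[3]=13
  step 15: row=13, L[13]='v', prepend. Next row=LF[13]=2
  step 16: row=2, L[2]='z', prepend. Next row=LF[2]=15
  step 17: row=15, L[15]='w', prepend. Next row=LF[15]=8
  step 18: row=8, L[8]='w', prepend. Next row=LF[8]=5
Reversed output: wwzvyvzwxxwyzwvxx$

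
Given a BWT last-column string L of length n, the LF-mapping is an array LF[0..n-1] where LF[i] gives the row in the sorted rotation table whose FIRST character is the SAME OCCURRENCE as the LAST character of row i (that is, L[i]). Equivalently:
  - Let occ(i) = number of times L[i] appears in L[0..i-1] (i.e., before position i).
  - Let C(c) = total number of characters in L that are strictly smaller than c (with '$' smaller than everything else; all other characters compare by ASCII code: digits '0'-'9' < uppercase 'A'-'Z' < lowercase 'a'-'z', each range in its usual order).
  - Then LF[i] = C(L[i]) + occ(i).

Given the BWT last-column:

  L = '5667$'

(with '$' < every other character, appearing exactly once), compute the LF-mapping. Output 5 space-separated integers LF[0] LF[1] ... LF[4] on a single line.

Answer: 1 2 3 4 0

Derivation:
Char counts: '$':1, '5':1, '6':2, '7':1
C (first-col start): C('$')=0, C('5')=1, C('6')=2, C('7')=4
L[0]='5': occ=0, LF[0]=C('5')+0=1+0=1
L[1]='6': occ=0, LF[1]=C('6')+0=2+0=2
L[2]='6': occ=1, LF[2]=C('6')+1=2+1=3
L[3]='7': occ=0, LF[3]=C('7')+0=4+0=4
L[4]='$': occ=0, LF[4]=C('$')+0=0+0=0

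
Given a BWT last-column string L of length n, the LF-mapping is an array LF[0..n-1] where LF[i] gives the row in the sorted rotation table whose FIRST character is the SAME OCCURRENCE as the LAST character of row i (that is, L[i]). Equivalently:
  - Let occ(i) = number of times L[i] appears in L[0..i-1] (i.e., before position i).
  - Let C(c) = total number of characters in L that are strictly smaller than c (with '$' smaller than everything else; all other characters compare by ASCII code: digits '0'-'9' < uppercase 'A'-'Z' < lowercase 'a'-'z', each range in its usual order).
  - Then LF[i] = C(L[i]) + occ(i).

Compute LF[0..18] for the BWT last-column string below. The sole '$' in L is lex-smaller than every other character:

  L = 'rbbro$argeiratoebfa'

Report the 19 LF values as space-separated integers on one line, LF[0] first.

Answer: 14 4 5 15 12 0 1 16 10 7 11 17 2 18 13 8 6 9 3

Derivation:
Char counts: '$':1, 'a':3, 'b':3, 'e':2, 'f':1, 'g':1, 'i':1, 'o':2, 'r':4, 't':1
C (first-col start): C('$')=0, C('a')=1, C('b')=4, C('e')=7, C('f')=9, C('g')=10, C('i')=11, C('o')=12, C('r')=14, C('t')=18
L[0]='r': occ=0, LF[0]=C('r')+0=14+0=14
L[1]='b': occ=0, LF[1]=C('b')+0=4+0=4
L[2]='b': occ=1, LF[2]=C('b')+1=4+1=5
L[3]='r': occ=1, LF[3]=C('r')+1=14+1=15
L[4]='o': occ=0, LF[4]=C('o')+0=12+0=12
L[5]='$': occ=0, LF[5]=C('$')+0=0+0=0
L[6]='a': occ=0, LF[6]=C('a')+0=1+0=1
L[7]='r': occ=2, LF[7]=C('r')+2=14+2=16
L[8]='g': occ=0, LF[8]=C('g')+0=10+0=10
L[9]='e': occ=0, LF[9]=C('e')+0=7+0=7
L[10]='i': occ=0, LF[10]=C('i')+0=11+0=11
L[11]='r': occ=3, LF[11]=C('r')+3=14+3=17
L[12]='a': occ=1, LF[12]=C('a')+1=1+1=2
L[13]='t': occ=0, LF[13]=C('t')+0=18+0=18
L[14]='o': occ=1, LF[14]=C('o')+1=12+1=13
L[15]='e': occ=1, LF[15]=C('e')+1=7+1=8
L[16]='b': occ=2, LF[16]=C('b')+2=4+2=6
L[17]='f': occ=0, LF[17]=C('f')+0=9+0=9
L[18]='a': occ=2, LF[18]=C('a')+2=1+2=3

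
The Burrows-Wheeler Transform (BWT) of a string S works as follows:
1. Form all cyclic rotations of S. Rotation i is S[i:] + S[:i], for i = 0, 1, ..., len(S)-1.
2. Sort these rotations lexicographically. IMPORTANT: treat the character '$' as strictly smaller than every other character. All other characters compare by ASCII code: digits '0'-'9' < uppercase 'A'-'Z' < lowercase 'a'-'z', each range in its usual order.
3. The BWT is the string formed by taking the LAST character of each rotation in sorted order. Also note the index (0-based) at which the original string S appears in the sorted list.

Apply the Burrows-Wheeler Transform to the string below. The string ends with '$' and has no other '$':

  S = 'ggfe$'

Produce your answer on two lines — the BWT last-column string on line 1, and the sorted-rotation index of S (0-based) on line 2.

Answer: efgg$
4

Derivation:
All 5 rotations (rotation i = S[i:]+S[:i]):
  rot[0] = ggfe$
  rot[1] = gfe$g
  rot[2] = fe$gg
  rot[3] = e$ggf
  rot[4] = $ggfe
Sorted (with $ < everything):
  sorted[0] = $ggfe  (last char: 'e')
  sorted[1] = e$ggf  (last char: 'f')
  sorted[2] = fe$gg  (last char: 'g')
  sorted[3] = gfe$g  (last char: 'g')
  sorted[4] = ggfe$  (last char: '$')
Last column: efgg$
Original string S is at sorted index 4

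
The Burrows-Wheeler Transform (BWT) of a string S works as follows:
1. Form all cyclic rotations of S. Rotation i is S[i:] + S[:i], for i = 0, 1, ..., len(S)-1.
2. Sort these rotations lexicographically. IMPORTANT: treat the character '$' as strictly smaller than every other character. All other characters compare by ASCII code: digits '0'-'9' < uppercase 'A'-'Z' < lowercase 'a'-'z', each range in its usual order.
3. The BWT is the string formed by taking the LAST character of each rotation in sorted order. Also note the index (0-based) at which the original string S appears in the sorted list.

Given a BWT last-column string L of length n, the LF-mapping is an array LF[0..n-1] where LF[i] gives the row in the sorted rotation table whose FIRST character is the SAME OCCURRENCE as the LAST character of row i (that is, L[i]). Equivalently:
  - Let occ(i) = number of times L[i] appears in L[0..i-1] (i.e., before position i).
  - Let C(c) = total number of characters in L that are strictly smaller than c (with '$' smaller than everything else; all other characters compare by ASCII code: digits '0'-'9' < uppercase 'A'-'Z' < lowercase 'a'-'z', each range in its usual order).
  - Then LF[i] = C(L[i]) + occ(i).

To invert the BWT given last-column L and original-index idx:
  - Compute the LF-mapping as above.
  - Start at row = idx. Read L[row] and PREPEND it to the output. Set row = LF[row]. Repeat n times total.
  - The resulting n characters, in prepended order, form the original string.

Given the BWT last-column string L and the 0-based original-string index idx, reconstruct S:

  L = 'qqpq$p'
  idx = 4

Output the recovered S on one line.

Answer: qppqq$

Derivation:
LF mapping: 3 4 1 5 0 2
Walk LF starting at row 4, prepending L[row]:
  step 1: row=4, L[4]='$', prepend. Next row=LF[4]=0
  step 2: row=0, L[0]='q', prepend. Next row=LF[0]=3
  step 3: row=3, L[3]='q', prepend. Next row=LF[3]=5
  step 4: row=5, L[5]='p', prepend. Next row=LF[5]=2
  step 5: row=2, L[2]='p', prepend. Next row=LF[2]=1
  step 6: row=1, L[1]='q', prepend. Next row=LF[1]=4
Reversed output: qppqq$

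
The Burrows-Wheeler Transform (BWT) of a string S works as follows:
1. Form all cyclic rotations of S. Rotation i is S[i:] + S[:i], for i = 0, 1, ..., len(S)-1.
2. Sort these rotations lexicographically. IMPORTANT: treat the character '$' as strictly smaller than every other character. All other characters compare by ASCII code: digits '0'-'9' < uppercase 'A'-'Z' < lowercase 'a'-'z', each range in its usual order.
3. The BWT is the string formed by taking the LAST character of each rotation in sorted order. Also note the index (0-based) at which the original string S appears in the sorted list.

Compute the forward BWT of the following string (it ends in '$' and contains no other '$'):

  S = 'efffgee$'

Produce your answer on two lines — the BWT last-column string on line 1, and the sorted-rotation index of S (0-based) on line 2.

All 8 rotations (rotation i = S[i:]+S[:i]):
  rot[0] = efffgee$
  rot[1] = fffgee$e
  rot[2] = ffgee$ef
  rot[3] = fgee$eff
  rot[4] = gee$efff
  rot[5] = ee$efffg
  rot[6] = e$efffge
  rot[7] = $efffgee
Sorted (with $ < everything):
  sorted[0] = $efffgee  (last char: 'e')
  sorted[1] = e$efffge  (last char: 'e')
  sorted[2] = ee$efffg  (last char: 'g')
  sorted[3] = efffgee$  (last char: '$')
  sorted[4] = fffgee$e  (last char: 'e')
  sorted[5] = ffgee$ef  (last char: 'f')
  sorted[6] = fgee$eff  (last char: 'f')
  sorted[7] = gee$efff  (last char: 'f')
Last column: eeg$efff
Original string S is at sorted index 3

Answer: eeg$efff
3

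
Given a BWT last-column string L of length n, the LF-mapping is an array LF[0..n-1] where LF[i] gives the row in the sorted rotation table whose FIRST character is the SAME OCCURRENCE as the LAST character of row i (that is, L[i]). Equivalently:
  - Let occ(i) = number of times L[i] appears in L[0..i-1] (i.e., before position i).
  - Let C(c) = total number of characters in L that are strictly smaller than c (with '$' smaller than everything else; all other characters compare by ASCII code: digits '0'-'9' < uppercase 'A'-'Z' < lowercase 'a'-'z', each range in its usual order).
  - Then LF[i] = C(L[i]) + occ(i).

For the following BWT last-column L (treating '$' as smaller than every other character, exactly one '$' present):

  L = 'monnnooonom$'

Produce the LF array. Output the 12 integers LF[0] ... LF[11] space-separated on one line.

Answer: 1 7 3 4 5 8 9 10 6 11 2 0

Derivation:
Char counts: '$':1, 'm':2, 'n':4, 'o':5
C (first-col start): C('$')=0, C('m')=1, C('n')=3, C('o')=7
L[0]='m': occ=0, LF[0]=C('m')+0=1+0=1
L[1]='o': occ=0, LF[1]=C('o')+0=7+0=7
L[2]='n': occ=0, LF[2]=C('n')+0=3+0=3
L[3]='n': occ=1, LF[3]=C('n')+1=3+1=4
L[4]='n': occ=2, LF[4]=C('n')+2=3+2=5
L[5]='o': occ=1, LF[5]=C('o')+1=7+1=8
L[6]='o': occ=2, LF[6]=C('o')+2=7+2=9
L[7]='o': occ=3, LF[7]=C('o')+3=7+3=10
L[8]='n': occ=3, LF[8]=C('n')+3=3+3=6
L[9]='o': occ=4, LF[9]=C('o')+4=7+4=11
L[10]='m': occ=1, LF[10]=C('m')+1=1+1=2
L[11]='$': occ=0, LF[11]=C('$')+0=0+0=0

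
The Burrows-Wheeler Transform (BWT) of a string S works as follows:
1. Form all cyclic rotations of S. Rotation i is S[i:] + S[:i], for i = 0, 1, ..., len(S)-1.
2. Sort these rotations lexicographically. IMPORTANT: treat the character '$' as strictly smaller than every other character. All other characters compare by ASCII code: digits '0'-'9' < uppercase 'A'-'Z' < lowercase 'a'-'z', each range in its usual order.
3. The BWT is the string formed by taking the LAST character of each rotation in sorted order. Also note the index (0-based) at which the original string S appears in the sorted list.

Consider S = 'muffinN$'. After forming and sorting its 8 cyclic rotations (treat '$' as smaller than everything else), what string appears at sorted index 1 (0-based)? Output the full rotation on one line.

All 8 rotations (rotation i = S[i:]+S[:i]):
  rot[0] = muffinN$
  rot[1] = uffinN$m
  rot[2] = ffinN$mu
  rot[3] = finN$muf
  rot[4] = inN$muff
  rot[5] = nN$muffi
  rot[6] = N$muffin
  rot[7] = $muffinN
Sorted (with $ < everything):
  sorted[0] = $muffinN
  sorted[1] = N$muffin
  sorted[2] = ffinN$mu
  sorted[3] = finN$muf
  sorted[4] = inN$muff
  sorted[5] = muffinN$
  sorted[6] = nN$muffi
  sorted[7] = uffinN$m
sorted[1] = N$muffin

Answer: N$muffin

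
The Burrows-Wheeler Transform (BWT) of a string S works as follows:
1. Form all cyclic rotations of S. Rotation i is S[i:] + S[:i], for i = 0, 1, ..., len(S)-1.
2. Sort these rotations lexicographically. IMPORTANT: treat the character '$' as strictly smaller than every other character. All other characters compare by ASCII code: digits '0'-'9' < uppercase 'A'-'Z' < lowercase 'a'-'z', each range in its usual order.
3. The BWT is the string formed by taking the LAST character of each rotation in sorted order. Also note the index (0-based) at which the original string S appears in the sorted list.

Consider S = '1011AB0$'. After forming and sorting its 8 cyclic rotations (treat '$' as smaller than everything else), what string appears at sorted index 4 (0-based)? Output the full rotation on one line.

All 8 rotations (rotation i = S[i:]+S[:i]):
  rot[0] = 1011AB0$
  rot[1] = 011AB0$1
  rot[2] = 11AB0$10
  rot[3] = 1AB0$101
  rot[4] = AB0$1011
  rot[5] = B0$1011A
  rot[6] = 0$1011AB
  rot[7] = $1011AB0
Sorted (with $ < everything):
  sorted[0] = $1011AB0
  sorted[1] = 0$1011AB
  sorted[2] = 011AB0$1
  sorted[3] = 1011AB0$
  sorted[4] = 11AB0$10
  sorted[5] = 1AB0$101
  sorted[6] = AB0$1011
  sorted[7] = B0$1011A
sorted[4] = 11AB0$10

Answer: 11AB0$10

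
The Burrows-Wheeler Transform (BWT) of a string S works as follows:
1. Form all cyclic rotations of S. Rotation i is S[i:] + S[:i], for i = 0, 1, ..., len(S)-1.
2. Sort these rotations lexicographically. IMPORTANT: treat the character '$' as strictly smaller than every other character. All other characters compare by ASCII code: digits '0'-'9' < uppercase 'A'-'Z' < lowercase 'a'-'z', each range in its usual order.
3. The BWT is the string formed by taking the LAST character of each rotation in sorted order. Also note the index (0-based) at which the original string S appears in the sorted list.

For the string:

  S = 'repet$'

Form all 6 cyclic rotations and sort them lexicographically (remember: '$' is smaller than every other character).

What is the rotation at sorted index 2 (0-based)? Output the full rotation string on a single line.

All 6 rotations (rotation i = S[i:]+S[:i]):
  rot[0] = repet$
  rot[1] = epet$r
  rot[2] = pet$re
  rot[3] = et$rep
  rot[4] = t$repe
  rot[5] = $repet
Sorted (with $ < everything):
  sorted[0] = $repet
  sorted[1] = epet$r
  sorted[2] = et$rep
  sorted[3] = pet$re
  sorted[4] = repet$
  sorted[5] = t$repe
sorted[2] = et$rep

Answer: et$rep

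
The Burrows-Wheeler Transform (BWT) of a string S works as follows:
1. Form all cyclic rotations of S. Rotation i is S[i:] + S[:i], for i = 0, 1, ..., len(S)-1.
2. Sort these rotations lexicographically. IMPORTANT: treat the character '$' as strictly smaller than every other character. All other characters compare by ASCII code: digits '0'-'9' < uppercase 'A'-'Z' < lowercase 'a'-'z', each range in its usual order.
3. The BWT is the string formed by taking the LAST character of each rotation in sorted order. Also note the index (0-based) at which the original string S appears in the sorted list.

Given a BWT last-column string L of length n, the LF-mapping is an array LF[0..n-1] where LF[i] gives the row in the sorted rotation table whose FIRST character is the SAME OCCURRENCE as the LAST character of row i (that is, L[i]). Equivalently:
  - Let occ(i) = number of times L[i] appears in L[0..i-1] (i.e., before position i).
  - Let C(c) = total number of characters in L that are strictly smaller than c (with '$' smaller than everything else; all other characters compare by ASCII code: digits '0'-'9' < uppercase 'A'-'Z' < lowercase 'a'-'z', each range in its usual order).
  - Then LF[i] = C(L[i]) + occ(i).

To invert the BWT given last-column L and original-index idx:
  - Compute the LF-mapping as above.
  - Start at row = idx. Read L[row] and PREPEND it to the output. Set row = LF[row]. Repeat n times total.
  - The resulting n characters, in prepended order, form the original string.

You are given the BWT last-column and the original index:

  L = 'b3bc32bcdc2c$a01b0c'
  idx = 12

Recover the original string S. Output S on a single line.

LF mapping: 9 6 10 13 7 4 11 14 18 15 5 16 0 8 1 3 12 2 17
Walk LF starting at row 12, prepending L[row]:
  step 1: row=12, L[12]='$', prepend. Next row=LF[12]=0
  step 2: row=0, L[0]='b', prepend. Next row=LF[0]=9
  step 3: row=9, L[9]='c', prepend. Next row=LF[9]=15
  step 4: row=15, L[15]='1', prepend. Next row=LF[15]=3
  step 5: row=3, L[3]='c', prepend. Next row=LF[3]=13
  step 6: row=13, L[13]='a', prepend. Next row=LF[13]=8
  step 7: row=8, L[8]='d', prepend. Next row=LF[8]=18
  step 8: row=18, L[18]='c', prepend. Next row=LF[18]=17
  step 9: row=17, L[17]='0', prepend. Next row=LF[17]=2
  step 10: row=2, L[2]='b', prepend. Next row=LF[2]=10
  step 11: row=10, L[10]='2', prepend. Next row=LF[10]=5
  step 12: row=5, L[5]='2', prepend. Next row=LF[5]=4
  step 13: row=4, L[4]='3', prepend. Next row=LF[4]=7
  step 14: row=7, L[7]='c', prepend. Next row=LF[7]=14
  step 15: row=14, L[14]='0', prepend. Next row=LF[14]=1
  step 16: row=1, L[1]='3', prepend. Next row=LF[1]=6
  step 17: row=6, L[6]='b', prepend. Next row=LF[6]=11
  step 18: row=11, L[11]='c', prepend. Next row=LF[11]=16
  step 19: row=16, L[16]='b', prepend. Next row=LF[16]=12
Reversed output: bcb30c322b0cdac1cb$

Answer: bcb30c322b0cdac1cb$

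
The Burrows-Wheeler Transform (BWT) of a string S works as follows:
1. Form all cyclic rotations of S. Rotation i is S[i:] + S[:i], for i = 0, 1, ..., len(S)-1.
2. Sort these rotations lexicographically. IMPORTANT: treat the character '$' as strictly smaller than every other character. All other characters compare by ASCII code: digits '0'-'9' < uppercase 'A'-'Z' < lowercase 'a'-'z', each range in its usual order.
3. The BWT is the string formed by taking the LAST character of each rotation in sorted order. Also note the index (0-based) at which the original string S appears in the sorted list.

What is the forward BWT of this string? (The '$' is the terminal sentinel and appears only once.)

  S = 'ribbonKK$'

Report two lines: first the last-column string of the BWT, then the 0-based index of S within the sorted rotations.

Answer: KKnibrob$
8

Derivation:
All 9 rotations (rotation i = S[i:]+S[:i]):
  rot[0] = ribbonKK$
  rot[1] = ibbonKK$r
  rot[2] = bbonKK$ri
  rot[3] = bonKK$rib
  rot[4] = onKK$ribb
  rot[5] = nKK$ribbo
  rot[6] = KK$ribbon
  rot[7] = K$ribbonK
  rot[8] = $ribbonKK
Sorted (with $ < everything):
  sorted[0] = $ribbonKK  (last char: 'K')
  sorted[1] = K$ribbonK  (last char: 'K')
  sorted[2] = KK$ribbon  (last char: 'n')
  sorted[3] = bbonKK$ri  (last char: 'i')
  sorted[4] = bonKK$rib  (last char: 'b')
  sorted[5] = ibbonKK$r  (last char: 'r')
  sorted[6] = nKK$ribbo  (last char: 'o')
  sorted[7] = onKK$ribb  (last char: 'b')
  sorted[8] = ribbonKK$  (last char: '$')
Last column: KKnibrob$
Original string S is at sorted index 8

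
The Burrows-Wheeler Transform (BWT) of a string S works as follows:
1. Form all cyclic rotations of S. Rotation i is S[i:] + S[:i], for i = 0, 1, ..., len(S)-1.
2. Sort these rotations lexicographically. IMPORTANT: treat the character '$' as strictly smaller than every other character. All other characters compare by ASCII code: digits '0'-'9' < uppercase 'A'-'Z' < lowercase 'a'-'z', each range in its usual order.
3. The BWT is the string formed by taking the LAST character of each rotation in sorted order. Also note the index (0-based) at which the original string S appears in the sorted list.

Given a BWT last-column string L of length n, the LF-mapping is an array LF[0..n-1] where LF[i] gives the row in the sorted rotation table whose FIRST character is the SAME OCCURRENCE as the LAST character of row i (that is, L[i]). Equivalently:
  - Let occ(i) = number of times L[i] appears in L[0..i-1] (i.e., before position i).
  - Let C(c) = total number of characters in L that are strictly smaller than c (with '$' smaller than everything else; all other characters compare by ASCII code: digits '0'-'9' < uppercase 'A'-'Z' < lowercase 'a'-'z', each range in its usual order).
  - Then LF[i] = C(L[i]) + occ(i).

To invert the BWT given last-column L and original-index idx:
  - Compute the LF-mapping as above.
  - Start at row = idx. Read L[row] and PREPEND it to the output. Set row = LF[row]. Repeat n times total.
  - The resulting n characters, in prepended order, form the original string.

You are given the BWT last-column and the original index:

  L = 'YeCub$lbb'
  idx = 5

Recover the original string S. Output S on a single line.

Answer: bubbleCY$

Derivation:
LF mapping: 2 6 1 8 3 0 7 4 5
Walk LF starting at row 5, prepending L[row]:
  step 1: row=5, L[5]='$', prepend. Next row=LF[5]=0
  step 2: row=0, L[0]='Y', prepend. Next row=LF[0]=2
  step 3: row=2, L[2]='C', prepend. Next row=LF[2]=1
  step 4: row=1, L[1]='e', prepend. Next row=LF[1]=6
  step 5: row=6, L[6]='l', prepend. Next row=LF[6]=7
  step 6: row=7, L[7]='b', prepend. Next row=LF[7]=4
  step 7: row=4, L[4]='b', prepend. Next row=LF[4]=3
  step 8: row=3, L[3]='u', prepend. Next row=LF[3]=8
  step 9: row=8, L[8]='b', prepend. Next row=LF[8]=5
Reversed output: bubbleCY$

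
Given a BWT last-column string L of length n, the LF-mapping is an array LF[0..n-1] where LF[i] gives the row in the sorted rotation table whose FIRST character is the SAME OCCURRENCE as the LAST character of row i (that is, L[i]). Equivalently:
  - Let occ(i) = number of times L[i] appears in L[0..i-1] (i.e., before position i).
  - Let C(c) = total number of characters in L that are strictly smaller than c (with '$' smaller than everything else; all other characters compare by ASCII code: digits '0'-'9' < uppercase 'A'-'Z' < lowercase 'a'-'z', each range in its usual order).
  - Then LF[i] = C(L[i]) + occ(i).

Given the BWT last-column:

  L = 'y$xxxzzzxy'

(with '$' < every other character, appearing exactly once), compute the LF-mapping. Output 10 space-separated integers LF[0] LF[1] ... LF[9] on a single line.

Char counts: '$':1, 'x':4, 'y':2, 'z':3
C (first-col start): C('$')=0, C('x')=1, C('y')=5, C('z')=7
L[0]='y': occ=0, LF[0]=C('y')+0=5+0=5
L[1]='$': occ=0, LF[1]=C('$')+0=0+0=0
L[2]='x': occ=0, LF[2]=C('x')+0=1+0=1
L[3]='x': occ=1, LF[3]=C('x')+1=1+1=2
L[4]='x': occ=2, LF[4]=C('x')+2=1+2=3
L[5]='z': occ=0, LF[5]=C('z')+0=7+0=7
L[6]='z': occ=1, LF[6]=C('z')+1=7+1=8
L[7]='z': occ=2, LF[7]=C('z')+2=7+2=9
L[8]='x': occ=3, LF[8]=C('x')+3=1+3=4
L[9]='y': occ=1, LF[9]=C('y')+1=5+1=6

Answer: 5 0 1 2 3 7 8 9 4 6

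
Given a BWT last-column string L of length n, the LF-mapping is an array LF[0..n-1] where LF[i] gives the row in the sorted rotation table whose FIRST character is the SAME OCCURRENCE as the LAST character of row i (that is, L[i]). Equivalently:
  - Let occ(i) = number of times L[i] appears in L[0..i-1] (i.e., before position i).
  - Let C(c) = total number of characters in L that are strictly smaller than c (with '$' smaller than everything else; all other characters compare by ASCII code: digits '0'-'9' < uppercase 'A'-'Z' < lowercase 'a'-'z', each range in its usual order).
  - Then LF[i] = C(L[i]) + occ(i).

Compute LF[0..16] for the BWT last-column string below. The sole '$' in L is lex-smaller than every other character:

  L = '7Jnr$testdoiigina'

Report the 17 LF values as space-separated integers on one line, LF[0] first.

Char counts: '$':1, '7':1, 'J':1, 'a':1, 'd':1, 'e':1, 'g':1, 'i':3, 'n':2, 'o':1, 'r':1, 's':1, 't':2
C (first-col start): C('$')=0, C('7')=1, C('J')=2, C('a')=3, C('d')=4, C('e')=5, C('g')=6, C('i')=7, C('n')=10, C('o')=12, C('r')=13, C('s')=14, C('t')=15
L[0]='7': occ=0, LF[0]=C('7')+0=1+0=1
L[1]='J': occ=0, LF[1]=C('J')+0=2+0=2
L[2]='n': occ=0, LF[2]=C('n')+0=10+0=10
L[3]='r': occ=0, LF[3]=C('r')+0=13+0=13
L[4]='$': occ=0, LF[4]=C('$')+0=0+0=0
L[5]='t': occ=0, LF[5]=C('t')+0=15+0=15
L[6]='e': occ=0, LF[6]=C('e')+0=5+0=5
L[7]='s': occ=0, LF[7]=C('s')+0=14+0=14
L[8]='t': occ=1, LF[8]=C('t')+1=15+1=16
L[9]='d': occ=0, LF[9]=C('d')+0=4+0=4
L[10]='o': occ=0, LF[10]=C('o')+0=12+0=12
L[11]='i': occ=0, LF[11]=C('i')+0=7+0=7
L[12]='i': occ=1, LF[12]=C('i')+1=7+1=8
L[13]='g': occ=0, LF[13]=C('g')+0=6+0=6
L[14]='i': occ=2, LF[14]=C('i')+2=7+2=9
L[15]='n': occ=1, LF[15]=C('n')+1=10+1=11
L[16]='a': occ=0, LF[16]=C('a')+0=3+0=3

Answer: 1 2 10 13 0 15 5 14 16 4 12 7 8 6 9 11 3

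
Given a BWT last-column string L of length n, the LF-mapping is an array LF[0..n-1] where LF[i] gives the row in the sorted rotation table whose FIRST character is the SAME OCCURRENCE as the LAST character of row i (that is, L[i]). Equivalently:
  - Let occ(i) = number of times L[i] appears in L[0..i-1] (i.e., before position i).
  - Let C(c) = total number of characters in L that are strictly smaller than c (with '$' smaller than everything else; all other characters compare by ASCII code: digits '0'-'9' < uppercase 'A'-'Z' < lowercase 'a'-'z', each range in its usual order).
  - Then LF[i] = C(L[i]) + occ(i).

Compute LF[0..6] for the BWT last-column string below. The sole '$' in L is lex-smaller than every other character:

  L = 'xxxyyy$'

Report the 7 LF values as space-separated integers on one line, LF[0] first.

Char counts: '$':1, 'x':3, 'y':3
C (first-col start): C('$')=0, C('x')=1, C('y')=4
L[0]='x': occ=0, LF[0]=C('x')+0=1+0=1
L[1]='x': occ=1, LF[1]=C('x')+1=1+1=2
L[2]='x': occ=2, LF[2]=C('x')+2=1+2=3
L[3]='y': occ=0, LF[3]=C('y')+0=4+0=4
L[4]='y': occ=1, LF[4]=C('y')+1=4+1=5
L[5]='y': occ=2, LF[5]=C('y')+2=4+2=6
L[6]='$': occ=0, LF[6]=C('$')+0=0+0=0

Answer: 1 2 3 4 5 6 0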